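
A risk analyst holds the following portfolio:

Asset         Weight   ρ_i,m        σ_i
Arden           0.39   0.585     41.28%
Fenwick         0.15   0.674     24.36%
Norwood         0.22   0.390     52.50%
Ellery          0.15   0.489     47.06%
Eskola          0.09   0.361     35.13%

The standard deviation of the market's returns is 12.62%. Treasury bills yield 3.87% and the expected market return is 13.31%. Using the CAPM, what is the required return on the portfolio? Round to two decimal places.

19.56%

β_Arden = 0.585 × 41.28% / 12.62% = 1.9135
β_Fenwick = 0.674 × 24.36% / 12.62% = 1.3010
β_Norwood = 0.390 × 52.50% / 12.62% = 1.6224
β_Ellery = 0.489 × 47.06% / 12.62% = 1.8235
β_Eskola = 0.361 × 35.13% / 12.62% = 1.0049
β_P = Σ w_i β_i = 0.39×1.9135 + 0.15×1.3010 + 0.22×1.6224 + 0.15×1.8235 + 0.09×1.0049 = 1.6623
MRP = 13.31% − 3.87% = 9.44%
E(R_P) = R_f + β_P × MRP = 3.87% + 1.6623 × 9.44% = 19.56%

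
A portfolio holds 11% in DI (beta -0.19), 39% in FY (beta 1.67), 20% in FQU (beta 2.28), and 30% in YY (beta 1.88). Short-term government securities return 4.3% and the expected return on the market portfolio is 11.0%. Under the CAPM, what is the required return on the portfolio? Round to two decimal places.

β_P = Σ w_i β_i = 0.11×-0.19 + 0.39×1.67 + 0.20×2.28 + 0.30×1.88 = 1.6504
MRP = 11.0% − 4.3% = 6.70%
E(R_P) = R_f + β_P × MRP = 4.3% + 1.6504 × 6.7% = 15.36%

15.36%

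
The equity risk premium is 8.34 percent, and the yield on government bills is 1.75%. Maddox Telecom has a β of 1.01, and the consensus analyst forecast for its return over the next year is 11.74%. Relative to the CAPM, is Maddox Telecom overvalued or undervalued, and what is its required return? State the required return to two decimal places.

Required return = R_f + β·MRP = 1.75% + 1.01 × 8.34% = 10.17%
Forecast 11.74% > required 10.17% → the stock plots above the SML → undervalued.

Undervalued; required return 10.17%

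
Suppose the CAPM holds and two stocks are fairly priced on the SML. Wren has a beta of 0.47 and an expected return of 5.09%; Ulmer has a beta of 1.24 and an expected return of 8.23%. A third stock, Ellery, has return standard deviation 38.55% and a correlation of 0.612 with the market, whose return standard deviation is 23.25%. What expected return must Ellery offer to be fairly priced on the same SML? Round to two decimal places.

7.31%

MRP = (8.23% − 5.09%) / (1.24 − 0.47) = 4.0779%
R_f = 5.09% − 0.47 × 4.0779% = 3.1734%
β_Ellery = ρ·σ_i/σ_m = 0.612 × 38.55 / 23.25 = 1.0147
E(R_Ellery) = R_f + β × MRP = 3.1734% + 1.0147 × 4.0779% = 7.31%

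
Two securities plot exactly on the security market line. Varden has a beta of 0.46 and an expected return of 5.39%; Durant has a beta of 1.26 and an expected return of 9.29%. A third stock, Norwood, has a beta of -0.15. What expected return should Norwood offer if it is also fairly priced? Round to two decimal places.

MRP (SML slope) = (9.29% − 5.39%) / (1.26 − 0.46) = 3.90% / 0.80 = 4.8750%
R_f (intercept) = 5.39% − 0.46 × 4.8750% = 3.1475%
E(R_Norwood) = R_f + β × MRP = 3.1475% + -0.15 × 4.8750% = 2.42%

2.42%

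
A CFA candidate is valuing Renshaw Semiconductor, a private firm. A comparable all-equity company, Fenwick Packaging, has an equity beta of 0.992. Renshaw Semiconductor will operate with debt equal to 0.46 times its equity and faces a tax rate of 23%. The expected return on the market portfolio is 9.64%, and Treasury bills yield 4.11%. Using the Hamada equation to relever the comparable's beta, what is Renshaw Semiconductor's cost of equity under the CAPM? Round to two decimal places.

β_L = β_U × [1 + (1 − t)(D/E)] = 0.992 × [1 + (1 − 0.23) × 0.46]
    = 0.992 × [1 + 0.77 × 0.46] = 0.992 × 1.3542 = 1.3434
MRP = 9.64% − 4.11% = 5.53%
E(R) = R_f + β_L × MRP = 4.11% + 1.3434 × 5.53% = 11.54%

11.54%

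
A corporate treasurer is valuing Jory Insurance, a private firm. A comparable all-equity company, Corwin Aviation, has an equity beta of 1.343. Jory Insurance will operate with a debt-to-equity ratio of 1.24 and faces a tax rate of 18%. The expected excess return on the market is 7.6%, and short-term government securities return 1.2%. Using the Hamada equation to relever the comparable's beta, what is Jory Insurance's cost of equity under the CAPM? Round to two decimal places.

β_L = β_U × [1 + (1 − t)(D/E)] = 1.343 × [1 + (1 − 0.18) × 1.24]
    = 1.343 × [1 + 0.82 × 1.24] = 1.343 × 2.0168 = 2.7086
E(R) = R_f + β_L × MRP = 1.2% + 2.7086 × 7.6% = 21.79%

21.79%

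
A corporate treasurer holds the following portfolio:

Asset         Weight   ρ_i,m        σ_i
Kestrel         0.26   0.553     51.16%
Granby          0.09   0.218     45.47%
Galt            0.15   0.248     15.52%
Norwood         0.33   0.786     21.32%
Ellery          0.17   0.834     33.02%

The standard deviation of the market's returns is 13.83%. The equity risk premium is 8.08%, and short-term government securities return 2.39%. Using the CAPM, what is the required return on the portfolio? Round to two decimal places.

13.51%

β_Kestrel = 0.553 × 51.16% / 13.83% = 2.0457
β_Granby = 0.218 × 45.47% / 13.83% = 0.7167
β_Galt = 0.248 × 15.52% / 13.83% = 0.2783
β_Norwood = 0.786 × 21.32% / 13.83% = 1.2117
β_Ellery = 0.834 × 33.02% / 13.83% = 1.9912
β_P = Σ w_i β_i = 0.26×2.0457 + 0.09×0.7167 + 0.15×0.2783 + 0.33×1.2117 + 0.17×1.9912 = 1.3765
E(R_P) = R_f + β_P × MRP = 2.39% + 1.3765 × 8.08% = 13.51%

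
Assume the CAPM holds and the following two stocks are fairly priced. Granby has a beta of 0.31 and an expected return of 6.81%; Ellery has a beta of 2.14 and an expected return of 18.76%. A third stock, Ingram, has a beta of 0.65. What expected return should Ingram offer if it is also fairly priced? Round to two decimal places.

MRP (SML slope) = (18.76% − 6.81%) / (2.14 − 0.31) = 11.95% / 1.83 = 6.5301%
R_f (intercept) = 6.81% − 0.31 × 6.5301% = 4.7857%
E(R_Ingram) = R_f + β × MRP = 4.7857% + 0.65 × 6.5301% = 9.03%

9.03%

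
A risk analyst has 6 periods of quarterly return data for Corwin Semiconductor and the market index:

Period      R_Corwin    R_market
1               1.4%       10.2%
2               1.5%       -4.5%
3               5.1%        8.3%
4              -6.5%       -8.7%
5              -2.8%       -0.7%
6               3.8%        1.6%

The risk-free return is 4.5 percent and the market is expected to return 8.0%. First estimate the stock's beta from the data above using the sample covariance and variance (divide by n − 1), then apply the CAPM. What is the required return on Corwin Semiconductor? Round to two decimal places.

5.97%

Mean R_i = (1.4 + 1.5 + 5.1 − 6.5 − 2.8 + 3.8) / 6 = 0.4167%
Mean R_m = (10.2 − 4.5 + 8.3 − 8.7 − 0.7 + 1.6) / 6 = 1.0333%
Σ(R_i − R̄_i)(R_m − R̄_m) = 111.8667  ⇒  Cov = 111.8667 / 5 = 22.3733
Σ(R_m − R̄_m)² = 265.5133  ⇒  Var(R_m) = 265.5133 / 5 = 53.1027
β = Cov / Var(R_m) = 22.3733 / 53.1027 = 0.4213
MRP = 8.0% − 4.5% = 3.50%
E(R) = R_f + β × MRP = 4.5% + 0.4213 × 3.5% = 5.97%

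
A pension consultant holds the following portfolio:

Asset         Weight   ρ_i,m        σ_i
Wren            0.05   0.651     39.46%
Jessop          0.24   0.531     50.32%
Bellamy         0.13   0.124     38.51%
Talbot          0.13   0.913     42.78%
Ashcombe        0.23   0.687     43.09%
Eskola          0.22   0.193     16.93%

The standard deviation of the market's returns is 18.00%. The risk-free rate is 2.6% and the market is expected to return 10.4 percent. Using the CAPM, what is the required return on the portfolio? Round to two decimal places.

β_Wren = 0.651 × 39.46% / 18.00% = 1.4271
β_Jessop = 0.531 × 50.32% / 18.00% = 1.4844
β_Bellamy = 0.124 × 38.51% / 18.00% = 0.2653
β_Talbot = 0.913 × 42.78% / 18.00% = 2.1699
β_Ashcombe = 0.687 × 43.09% / 18.00% = 1.6446
β_Eskola = 0.193 × 16.93% / 18.00% = 0.1815
β_P = Σ w_i β_i = 0.05×1.4271 + 0.24×1.4844 + 0.13×0.2653 + 0.13×2.1699 + 0.23×1.6446 + 0.22×0.1815 = 1.1624
MRP = 10.4% − 2.6% = 7.80%
E(R_P) = R_f + β_P × MRP = 2.6% + 1.1624 × 7.8% = 11.67%

11.67%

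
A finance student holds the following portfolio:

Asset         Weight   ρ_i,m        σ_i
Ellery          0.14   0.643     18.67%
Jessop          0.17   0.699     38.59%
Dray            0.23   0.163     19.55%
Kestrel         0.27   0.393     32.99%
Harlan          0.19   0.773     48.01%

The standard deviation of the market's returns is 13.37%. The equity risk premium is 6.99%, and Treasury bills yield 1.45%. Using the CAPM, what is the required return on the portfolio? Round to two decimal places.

β_Ellery = 0.643 × 18.67% / 13.37% = 0.8979
β_Jessop = 0.699 × 38.59% / 13.37% = 2.0175
β_Dray = 0.163 × 19.55% / 13.37% = 0.2383
β_Kestrel = 0.393 × 32.99% / 13.37% = 0.9697
β_Harlan = 0.773 × 48.01% / 13.37% = 2.7757
β_P = Σ w_i β_i = 0.14×0.8979 + 0.17×2.0175 + 0.23×0.2383 + 0.27×0.9697 + 0.19×2.7757 = 1.3127
E(R_P) = R_f + β_P × MRP = 1.45% + 1.3127 × 6.99% = 10.63%

10.63%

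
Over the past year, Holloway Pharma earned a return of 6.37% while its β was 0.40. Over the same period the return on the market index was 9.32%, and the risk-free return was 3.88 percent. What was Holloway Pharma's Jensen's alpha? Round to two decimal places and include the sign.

Market excess return = 9.32% − 3.88% = 5.44%
CAPM benchmark = R_f + β(R_m − R_f) = 3.88% + 0.40 × 5.44% = 6.0560%
α = actual − benchmark = 6.37% − 6.0560% = +0.31%

+0.31%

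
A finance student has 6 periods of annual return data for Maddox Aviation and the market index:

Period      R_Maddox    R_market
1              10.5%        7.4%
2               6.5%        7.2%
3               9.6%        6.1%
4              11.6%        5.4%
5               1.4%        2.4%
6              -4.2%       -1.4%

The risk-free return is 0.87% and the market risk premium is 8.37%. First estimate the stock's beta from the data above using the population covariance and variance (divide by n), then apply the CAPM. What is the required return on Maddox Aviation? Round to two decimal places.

Mean R_i = (10.5 + 6.5 + 9.6 + 11.6 + 1.4 − 4.2) / 6 = 5.9000%
Mean R_m = (7.4 + 7.2 + 6.1 + 5.4 + 2.4 − 1.4) / 6 = 4.5167%
Σ(R_i − R̄_i)(R_m − R̄_m) = 95.0500  ⇒  Cov = 95.0500 / 6 = 15.8417
Σ(R_m − R̄_m)² = 58.2883  ⇒  Var(R_m) = 58.2883 / 6 = 9.7147
β = Cov / Var(R_m) = 15.8417 / 9.7147 = 1.6307
E(R) = R_f + β × MRP = 0.87% + 1.6307 × 8.37% = 14.52%

14.52%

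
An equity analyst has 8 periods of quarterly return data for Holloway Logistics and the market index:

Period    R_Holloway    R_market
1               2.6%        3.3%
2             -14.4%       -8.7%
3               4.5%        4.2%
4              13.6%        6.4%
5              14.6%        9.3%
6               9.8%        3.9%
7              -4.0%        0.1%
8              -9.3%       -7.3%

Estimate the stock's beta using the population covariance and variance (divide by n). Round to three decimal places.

1.606

Mean R_i = (2.6 − 14.4 + 4.5 + 13.6 + 14.6 + 9.8 − 4.0 − 9.3) / 8 = 2.1750%
Mean R_m = (3.3 − 8.7 + 4.2 + 6.4 + 9.3 + 3.9 + 0.1 − 7.3) / 8 = 1.4000%
Σ(R_i − R̄_i)(R_m − R̄_m) = 456.9300  ⇒  Cov = 456.9300 / 8 = 57.1163
Σ(R_m − R̄_m)² = 284.5000  ⇒  Var(R_m) = 284.5000 / 8 = 35.5625
β = Cov / Var(R_m) = 57.1163 / 35.5625 = 1.6061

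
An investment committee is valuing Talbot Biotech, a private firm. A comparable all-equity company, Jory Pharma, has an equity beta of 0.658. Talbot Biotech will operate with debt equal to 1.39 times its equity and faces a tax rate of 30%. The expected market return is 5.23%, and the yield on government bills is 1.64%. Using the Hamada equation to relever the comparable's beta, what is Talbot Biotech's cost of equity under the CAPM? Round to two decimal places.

6.30%

β_L = β_U × [1 + (1 − t)(D/E)] = 0.658 × [1 + (1 − 0.30) × 1.39]
    = 0.658 × [1 + 0.70 × 1.39] = 0.658 × 1.9730 = 1.2982
MRP = 5.23% − 1.64% = 3.59%
E(R) = R_f + β_L × MRP = 1.64% + 1.2982 × 3.59% = 6.30%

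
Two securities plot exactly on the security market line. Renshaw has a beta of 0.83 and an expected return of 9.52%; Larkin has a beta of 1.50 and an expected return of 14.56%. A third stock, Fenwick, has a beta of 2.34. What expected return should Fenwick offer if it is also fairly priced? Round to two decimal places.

MRP (SML slope) = (14.56% − 9.52%) / (1.50 − 0.83) = 5.04% / 0.67 = 7.5224%
R_f (intercept) = 9.52% − 0.83 × 7.5224% = 3.2764%
E(R_Fenwick) = R_f + β × MRP = 3.2764% + 2.34 × 7.5224% = 20.88%

20.88%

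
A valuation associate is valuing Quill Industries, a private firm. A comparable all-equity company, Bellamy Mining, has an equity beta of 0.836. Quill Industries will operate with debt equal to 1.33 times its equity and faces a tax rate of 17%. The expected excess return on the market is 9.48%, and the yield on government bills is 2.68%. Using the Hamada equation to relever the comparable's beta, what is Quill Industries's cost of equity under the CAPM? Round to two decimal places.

β_L = β_U × [1 + (1 − t)(D/E)] = 0.836 × [1 + (1 − 0.17) × 1.33]
    = 0.836 × [1 + 0.83 × 1.33] = 0.836 × 2.1039 = 1.7589
E(R) = R_f + β_L × MRP = 2.68% + 1.7589 × 9.48% = 19.35%

19.35%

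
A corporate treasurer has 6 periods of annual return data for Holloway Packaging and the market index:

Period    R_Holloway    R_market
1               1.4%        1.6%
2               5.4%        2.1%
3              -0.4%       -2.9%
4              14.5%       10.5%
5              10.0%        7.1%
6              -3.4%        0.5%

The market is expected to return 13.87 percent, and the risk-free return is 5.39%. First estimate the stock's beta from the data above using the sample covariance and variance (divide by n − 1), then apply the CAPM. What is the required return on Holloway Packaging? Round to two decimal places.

16.26%

Mean R_i = (1.4 + 5.4 − 0.4 + 14.5 + 10.0 − 3.4) / 6 = 4.5833%
Mean R_m = (1.6 + 2.1 − 2.9 + 10.5 + 7.1 + 0.5) / 6 = 3.1500%
Σ(R_i − R̄_i)(R_m − R̄_m) = 149.6650  ⇒  Cov = 149.6650 / 5 = 29.9330
Σ(R_m − R̄_m)² = 116.7550  ⇒  Var(R_m) = 116.7550 / 5 = 23.3510
β = Cov / Var(R_m) = 29.9330 / 23.3510 = 1.2819
MRP = 13.87% − 5.39% = 8.48%
E(R) = R_f + β × MRP = 5.39% + 1.2819 × 8.48% = 16.26%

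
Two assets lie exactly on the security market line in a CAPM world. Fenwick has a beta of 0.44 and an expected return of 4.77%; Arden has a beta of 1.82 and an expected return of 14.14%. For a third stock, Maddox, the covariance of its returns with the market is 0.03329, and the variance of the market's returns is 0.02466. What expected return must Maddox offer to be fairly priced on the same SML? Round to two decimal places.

10.95%

MRP = (14.14% − 4.77%) / (1.82 − 0.44) = 6.7899%
R_f = 4.77% − 0.44 × 6.7899% = 1.7824%
β_Maddox = Cov / Var(R_m) = 0.03329 / 0.02466 = 1.3500
E(R_Maddox) = R_f + β × MRP = 1.7824% + 1.3500 × 6.7899% = 10.95%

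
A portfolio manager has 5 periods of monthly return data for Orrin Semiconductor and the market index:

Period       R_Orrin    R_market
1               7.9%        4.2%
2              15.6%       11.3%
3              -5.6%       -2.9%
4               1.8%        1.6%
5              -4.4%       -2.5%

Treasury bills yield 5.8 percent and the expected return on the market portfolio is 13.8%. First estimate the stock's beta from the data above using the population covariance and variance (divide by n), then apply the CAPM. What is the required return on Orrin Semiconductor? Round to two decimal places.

17.86%

Mean R_i = (7.9 + 15.6 − 5.6 + 1.8 − 4.4) / 5 = 3.0600%
Mean R_m = (4.2 + 11.3 − 2.9 + 1.6 − 2.5) / 5 = 2.3400%
Σ(R_i − R̄_i)(R_m − R̄_m) = 203.7780  ⇒  Cov = 203.7780 / 5 = 40.7556
Σ(R_m − R̄_m)² = 135.1720  ⇒  Var(R_m) = 135.1720 / 5 = 27.0344
β = Cov / Var(R_m) = 40.7556 / 27.0344 = 1.5075
MRP = 13.8% − 5.8% = 8.00%
E(R) = R_f + β × MRP = 5.8% + 1.5075 × 8.0% = 17.86%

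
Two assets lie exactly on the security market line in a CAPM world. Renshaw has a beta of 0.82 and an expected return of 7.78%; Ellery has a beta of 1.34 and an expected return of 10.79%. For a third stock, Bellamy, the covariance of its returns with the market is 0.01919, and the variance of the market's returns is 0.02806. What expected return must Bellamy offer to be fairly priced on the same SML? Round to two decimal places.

MRP = (10.79% − 7.78%) / (1.34 − 0.82) = 5.7885%
R_f = 7.78% − 0.82 × 5.7885% = 3.0334%
β_Bellamy = Cov / Var(R_m) = 0.01919 / 0.02806 = 0.6839
E(R_Bellamy) = R_f + β × MRP = 3.0334% + 0.6839 × 5.7885% = 6.99%

6.99%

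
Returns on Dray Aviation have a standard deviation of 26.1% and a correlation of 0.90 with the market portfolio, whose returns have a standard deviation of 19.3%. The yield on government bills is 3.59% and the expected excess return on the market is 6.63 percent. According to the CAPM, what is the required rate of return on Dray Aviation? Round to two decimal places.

11.66%

β = ρ × σ_i / σ_m = 0.90 × 26.1% / 19.3% = 1.2171
E(R) = 3.59% + 1.2171 × 6.63% = 11.66%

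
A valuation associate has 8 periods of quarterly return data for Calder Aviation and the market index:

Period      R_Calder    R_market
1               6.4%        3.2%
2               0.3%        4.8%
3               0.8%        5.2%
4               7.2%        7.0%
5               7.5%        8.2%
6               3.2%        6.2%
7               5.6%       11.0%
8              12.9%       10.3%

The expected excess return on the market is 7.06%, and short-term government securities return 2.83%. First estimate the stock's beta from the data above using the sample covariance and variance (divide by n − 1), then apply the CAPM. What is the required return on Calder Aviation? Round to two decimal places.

9.07%

Mean R_i = (6.4 + 0.3 + 0.8 + 7.2 + 7.5 + 3.2 + 5.6 + 12.9) / 8 = 5.4875%
Mean R_m = (3.2 + 4.8 + 5.2 + 7.0 + 8.2 + 6.2 + 11.0 + 10.3) / 8 = 6.9875%
Σ(R_i − R̄_i)(R_m − R̄_m) = 45.5388  ⇒  Cov = 45.5388 / 7 = 6.5055
Σ(R_m − R̄_m)² = 51.4888  ⇒  Var(R_m) = 51.4888 / 7 = 7.3555
β = Cov / Var(R_m) = 6.5055 / 7.3555 = 0.8844
E(R) = R_f + β × MRP = 2.83% + 0.8844 × 7.06% = 9.07%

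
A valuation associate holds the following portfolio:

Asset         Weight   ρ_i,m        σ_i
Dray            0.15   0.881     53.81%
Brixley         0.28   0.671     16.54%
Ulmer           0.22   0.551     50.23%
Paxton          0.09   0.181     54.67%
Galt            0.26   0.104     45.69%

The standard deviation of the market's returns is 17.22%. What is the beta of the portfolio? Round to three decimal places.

β_Dray = 0.881 × 53.81% / 17.22% = 2.7530
β_Brixley = 0.671 × 16.54% / 17.22% = 0.6445
β_Ulmer = 0.551 × 50.23% / 17.22% = 1.6072
β_Paxton = 0.181 × 54.67% / 17.22% = 0.5746
β_Galt = 0.104 × 45.69% / 17.22% = 0.2759
β_P = Σ w_i β_i = 0.15×2.7530 + 0.28×0.6445 + 0.22×1.6072 + 0.09×0.5746 + 0.26×0.2759 = 1.0704

1.070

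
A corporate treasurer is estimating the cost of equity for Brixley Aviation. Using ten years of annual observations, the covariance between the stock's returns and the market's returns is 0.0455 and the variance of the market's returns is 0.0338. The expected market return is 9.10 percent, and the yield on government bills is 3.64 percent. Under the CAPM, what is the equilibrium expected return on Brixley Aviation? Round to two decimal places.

β = Cov(R_i, R_m) / Var(R_m) = 0.0455 / 0.0338 = 1.3462
MRP = 9.10% − 3.64% = 5.46%
E(R) = R_f + β × MRP = 3.64% + 1.3462 × 5.46% = 10.99%

10.99%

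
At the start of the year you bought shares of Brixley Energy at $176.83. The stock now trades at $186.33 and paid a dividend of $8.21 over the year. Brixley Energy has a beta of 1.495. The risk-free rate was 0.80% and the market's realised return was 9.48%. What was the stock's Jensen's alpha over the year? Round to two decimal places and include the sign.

Realised HPR = (P1 + D1 − P0) / P0 = (186.33 + 8.21 − 176.83) / 176.83 = 17.71 / 176.83 = 10.0153%
MRP = 9.48% − 0.80% = 8.68%
CAPM required = R_f + β·MRP = 0.80% + 1.495 × 8.68% = 13.77660%
α = realised − required = 10.0153% − 13.77660% = -3.76%

-3.76%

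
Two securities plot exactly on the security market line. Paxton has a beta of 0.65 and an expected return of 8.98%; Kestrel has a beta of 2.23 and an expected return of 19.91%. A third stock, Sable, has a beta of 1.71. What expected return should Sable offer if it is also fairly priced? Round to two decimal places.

16.31%

MRP (SML slope) = (19.91% − 8.98%) / (2.23 − 0.65) = 10.93% / 1.58 = 6.9177%
R_f (intercept) = 8.98% − 0.65 × 6.9177% = 4.4835%
E(R_Sable) = R_f + β × MRP = 4.4835% + 1.71 × 6.9177% = 16.31%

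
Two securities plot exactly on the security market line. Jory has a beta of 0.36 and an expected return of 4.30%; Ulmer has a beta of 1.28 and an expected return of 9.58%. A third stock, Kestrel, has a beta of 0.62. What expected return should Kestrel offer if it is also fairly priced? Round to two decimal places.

MRP (SML slope) = (9.58% − 4.30%) / (1.28 − 0.36) = 5.28% / 0.92 = 5.7391%
R_f (intercept) = 4.30% − 0.36 × 5.7391% = 2.2339%
E(R_Kestrel) = R_f + β × MRP = 2.2339% + 0.62 × 5.7391% = 5.79%

5.79%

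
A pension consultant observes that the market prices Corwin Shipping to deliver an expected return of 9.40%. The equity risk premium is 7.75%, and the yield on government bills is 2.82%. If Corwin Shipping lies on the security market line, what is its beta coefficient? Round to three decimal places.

0.849

β = (E(R) − R_f) / MRP = (9.40% − 2.82%) / 7.75% = 6.58% / 7.75% = 0.849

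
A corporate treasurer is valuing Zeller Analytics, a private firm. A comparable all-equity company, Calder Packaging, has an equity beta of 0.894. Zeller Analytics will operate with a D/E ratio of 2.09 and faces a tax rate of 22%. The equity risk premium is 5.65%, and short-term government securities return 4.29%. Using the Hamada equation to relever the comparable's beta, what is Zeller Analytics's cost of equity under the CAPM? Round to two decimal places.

17.58%

β_L = β_U × [1 + (1 − t)(D/E)] = 0.894 × [1 + (1 − 0.22) × 2.09]
    = 0.894 × [1 + 0.78 × 2.09] = 0.894 × 2.6302 = 2.3514
E(R) = R_f + β_L × MRP = 4.29% + 2.3514 × 5.65% = 17.58%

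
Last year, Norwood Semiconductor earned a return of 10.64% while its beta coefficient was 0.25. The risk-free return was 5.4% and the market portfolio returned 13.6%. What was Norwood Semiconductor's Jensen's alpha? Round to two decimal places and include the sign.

+3.19%

Market excess return = 13.6% − 5.4% = 8.20%
CAPM benchmark = R_f + β(R_m − R_f) = 5.4% + 0.25 × 8.2% = 7.4500%
α = actual − benchmark = 10.64% − 7.4500% = +3.19%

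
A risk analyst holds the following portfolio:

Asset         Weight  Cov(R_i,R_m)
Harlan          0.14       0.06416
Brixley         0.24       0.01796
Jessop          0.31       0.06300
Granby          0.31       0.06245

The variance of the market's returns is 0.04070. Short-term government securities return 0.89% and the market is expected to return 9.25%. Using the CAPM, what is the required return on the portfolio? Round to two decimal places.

11.61%

β_Harlan = 0.06416 / 0.04070 = 1.5764
β_Brixley = 0.01796 / 0.04070 = 0.4413
β_Jessop = 0.06300 / 0.04070 = 1.5479
β_Granby = 0.06245 / 0.04070 = 1.5344
β_P = Σ w_i β_i = 0.14×1.5764 + 0.24×0.4413 + 0.31×1.5479 + 0.31×1.5344 = 1.2821
MRP = 9.25% − 0.89% = 8.36%
E(R_P) = R_f + β_P × MRP = 0.89% + 1.2821 × 8.36% = 11.61%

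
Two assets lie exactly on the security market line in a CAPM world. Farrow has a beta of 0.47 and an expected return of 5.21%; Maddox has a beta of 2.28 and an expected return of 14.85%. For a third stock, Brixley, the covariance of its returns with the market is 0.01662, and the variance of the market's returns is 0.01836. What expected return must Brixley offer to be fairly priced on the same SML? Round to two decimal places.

MRP = (14.85% − 5.21%) / (2.28 − 0.47) = 5.3260%
R_f = 5.21% − 0.47 × 5.3260% = 2.7068%
β_Brixley = Cov / Var(R_m) = 0.01662 / 0.01836 = 0.9052
E(R_Brixley) = R_f + β × MRP = 2.7068% + 0.9052 × 5.3260% = 7.53%

7.53%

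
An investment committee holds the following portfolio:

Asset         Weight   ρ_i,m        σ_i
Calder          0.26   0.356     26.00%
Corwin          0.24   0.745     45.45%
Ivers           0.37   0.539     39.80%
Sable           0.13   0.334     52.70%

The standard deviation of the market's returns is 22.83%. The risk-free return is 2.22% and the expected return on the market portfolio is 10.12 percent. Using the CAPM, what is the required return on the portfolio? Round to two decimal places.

β_Calder = 0.356 × 26.00% / 22.83% = 0.4054
β_Corwin = 0.745 × 45.45% / 22.83% = 1.4831
β_Ivers = 0.539 × 39.80% / 22.83% = 0.9396
β_Sable = 0.334 × 52.70% / 22.83% = 0.7710
β_P = Σ w_i β_i = 0.26×0.4054 + 0.24×1.4831 + 0.37×0.9396 + 0.13×0.7710 = 0.9092
MRP = 10.12% − 2.22% = 7.90%
E(R_P) = R_f + β_P × MRP = 2.22% + 0.9092 × 7.90% = 9.40%

9.40%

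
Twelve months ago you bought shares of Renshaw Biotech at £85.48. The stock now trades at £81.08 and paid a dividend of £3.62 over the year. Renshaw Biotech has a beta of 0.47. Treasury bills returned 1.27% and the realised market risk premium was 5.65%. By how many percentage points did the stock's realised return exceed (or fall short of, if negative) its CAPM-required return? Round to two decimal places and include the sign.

Realised HPR = (P1 + D1 − P0) / P0 = (81.08 + 3.62 − 85.48) / 85.48 = -0.78 / 85.48 = -0.9125%
CAPM required = R_f + β·MRP = 1.27% + 0.47 × 5.65% = 3.9255%
α = realised − required = -0.9125% − 3.9255% = -4.84%

-4.84%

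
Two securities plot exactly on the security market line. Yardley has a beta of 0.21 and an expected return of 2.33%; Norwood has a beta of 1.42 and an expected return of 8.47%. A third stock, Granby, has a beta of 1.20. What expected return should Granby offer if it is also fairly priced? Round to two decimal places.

MRP (SML slope) = (8.47% − 2.33%) / (1.42 − 0.21) = 6.14% / 1.21 = 5.0744%
R_f (intercept) = 2.33% − 0.21 × 5.0744% = 1.2644%
E(R_Granby) = R_f + β × MRP = 1.2644% + 1.20 × 5.0744% = 7.35%

7.35%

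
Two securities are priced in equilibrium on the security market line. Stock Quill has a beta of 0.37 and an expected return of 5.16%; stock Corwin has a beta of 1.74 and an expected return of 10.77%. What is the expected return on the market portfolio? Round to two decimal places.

7.74%

Both satisfy E(R) = R_f + β·MRP, so the slope of the SML is
MRP = (10.77% − 5.16%) / (1.74 − 0.37) = 5.61% / 1.37 = 4.0949%
R_f = E(R_Quill) − β_Quill·MRP = 5.16% − 0.37 × 4.0949% = 3.6449%
E(R_m) = R_f + MRP = 3.6449% + 4.0949% = 7.74%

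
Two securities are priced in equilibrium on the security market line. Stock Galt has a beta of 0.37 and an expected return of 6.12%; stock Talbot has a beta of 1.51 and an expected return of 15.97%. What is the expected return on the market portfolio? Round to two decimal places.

11.56%

Both satisfy E(R) = R_f + β·MRP, so the slope of the SML is
MRP = (15.97% − 6.12%) / (1.51 − 0.37) = 9.85% / 1.14 = 8.6404%
R_f = E(R_Galt) − β_Galt·MRP = 6.12% − 0.37 × 8.6404% = 2.9231%
E(R_m) = R_f + MRP = 2.9231% + 8.6404% = 11.56%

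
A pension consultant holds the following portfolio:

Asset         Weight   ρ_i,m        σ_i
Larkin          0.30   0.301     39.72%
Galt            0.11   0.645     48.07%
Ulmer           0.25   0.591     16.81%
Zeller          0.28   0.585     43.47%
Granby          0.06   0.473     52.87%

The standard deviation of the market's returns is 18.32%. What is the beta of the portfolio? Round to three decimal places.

0.988

β_Larkin = 0.301 × 39.72% / 18.32% = 0.6526
β_Galt = 0.645 × 48.07% / 18.32% = 1.6924
β_Ulmer = 0.591 × 16.81% / 18.32% = 0.5423
β_Zeller = 0.585 × 43.47% / 18.32% = 1.3881
β_Granby = 0.473 × 52.87% / 18.32% = 1.3650
β_P = Σ w_i β_i = 0.30×0.6526 + 0.11×1.6924 + 0.25×0.5423 + 0.28×1.3881 + 0.06×1.3650 = 0.9881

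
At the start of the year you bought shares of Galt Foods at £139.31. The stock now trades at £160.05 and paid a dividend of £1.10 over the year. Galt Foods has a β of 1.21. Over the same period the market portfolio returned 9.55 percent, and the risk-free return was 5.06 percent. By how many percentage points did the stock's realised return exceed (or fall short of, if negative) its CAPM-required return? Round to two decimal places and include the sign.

Realised HPR = (P1 + D1 − P0) / P0 = (160.05 + 1.10 − 139.31) / 139.31 = 21.84 / 139.31 = 15.6773%
MRP = 9.55% − 5.06% = 4.49%
CAPM required = R_f + β·MRP = 5.06% + 1.21 × 4.49% = 10.4929%
α = realised − required = 15.6773% − 10.4929% = +5.18%

+5.18%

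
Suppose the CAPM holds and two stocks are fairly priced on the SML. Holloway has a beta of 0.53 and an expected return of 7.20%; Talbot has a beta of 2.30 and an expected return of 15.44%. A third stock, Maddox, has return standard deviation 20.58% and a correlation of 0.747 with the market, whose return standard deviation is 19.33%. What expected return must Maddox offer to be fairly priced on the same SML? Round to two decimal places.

8.44%

MRP = (15.44% − 7.20%) / (2.30 − 0.53) = 4.6554%
R_f = 7.20% − 0.53 × 4.6554% = 4.7326%
β_Maddox = ρ·σ_i/σ_m = 0.747 × 20.58 / 19.33 = 0.7953
E(R_Maddox) = R_f + β × MRP = 4.7326% + 0.7953 × 4.6554% = 8.44%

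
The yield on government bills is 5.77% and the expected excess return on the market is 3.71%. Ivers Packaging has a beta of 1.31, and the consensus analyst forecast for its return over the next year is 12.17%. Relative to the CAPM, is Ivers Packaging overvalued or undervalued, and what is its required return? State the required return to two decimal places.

Required return = R_f + β·MRP = 5.77% + 1.31 × 3.71% = 10.63%
Forecast 12.17% > required 10.63% → the stock plots above the SML → undervalued.

Undervalued; required return 10.63%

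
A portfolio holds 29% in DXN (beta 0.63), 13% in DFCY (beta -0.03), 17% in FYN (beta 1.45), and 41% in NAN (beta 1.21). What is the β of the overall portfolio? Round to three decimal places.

0.921

β_P = Σ w_i β_i = 0.29×0.63 + 0.13×-0.03 + 0.17×1.45 + 0.41×1.21 = 0.9214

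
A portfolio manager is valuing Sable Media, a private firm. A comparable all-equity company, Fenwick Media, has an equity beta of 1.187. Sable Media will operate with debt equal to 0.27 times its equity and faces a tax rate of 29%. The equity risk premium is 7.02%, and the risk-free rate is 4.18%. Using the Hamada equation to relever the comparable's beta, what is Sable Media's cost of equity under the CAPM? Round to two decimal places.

β_L = β_U × [1 + (1 − t)(D/E)] = 1.187 × [1 + (1 − 0.29) × 0.27]
    = 1.187 × [1 + 0.71 × 0.27] = 1.187 × 1.1917 = 1.4145
E(R) = R_f + β_L × MRP = 4.18% + 1.4145 × 7.02% = 14.11%

14.11%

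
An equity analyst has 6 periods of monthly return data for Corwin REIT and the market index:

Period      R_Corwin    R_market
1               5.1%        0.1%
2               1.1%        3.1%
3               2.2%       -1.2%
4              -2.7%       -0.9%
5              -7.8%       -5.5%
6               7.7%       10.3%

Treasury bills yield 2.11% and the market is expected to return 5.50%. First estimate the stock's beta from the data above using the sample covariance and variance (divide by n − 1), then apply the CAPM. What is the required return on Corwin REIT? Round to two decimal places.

Mean R_i = (5.1 + 1.1 + 2.2 − 2.7 − 7.8 + 7.7) / 6 = 0.9333%
Mean R_m = (0.1 + 3.1 − 1.2 − 0.9 − 5.5 + 10.3) / 6 = 0.9833%
Σ(R_i − R̄_i)(R_m − R̄_m) = 120.4133  ⇒  Cov = 120.4133 / 5 = 24.0827
Σ(R_m − R̄_m)² = 142.4083  ⇒  Var(R_m) = 142.4083 / 5 = 28.4817
β = Cov / Var(R_m) = 24.0827 / 28.4817 = 0.8455
MRP = 5.50% − 2.11% = 3.39%
E(R) = R_f + β × MRP = 2.11% + 0.8455 × 3.39% = 4.98%

4.98%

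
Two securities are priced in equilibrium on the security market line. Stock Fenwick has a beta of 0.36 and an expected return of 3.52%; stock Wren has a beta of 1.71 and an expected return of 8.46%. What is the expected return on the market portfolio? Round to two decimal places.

5.86%

Both satisfy E(R) = R_f + β·MRP, so the slope of the SML is
MRP = (8.46% − 3.52%) / (1.71 − 0.36) = 4.94% / 1.35 = 3.6593%
R_f = E(R_Fenwick) − β_Fenwick·MRP = 3.52% − 0.36 × 3.6593% = 2.2027%
E(R_m) = R_f + MRP = 2.2027% + 3.6593% = 5.86%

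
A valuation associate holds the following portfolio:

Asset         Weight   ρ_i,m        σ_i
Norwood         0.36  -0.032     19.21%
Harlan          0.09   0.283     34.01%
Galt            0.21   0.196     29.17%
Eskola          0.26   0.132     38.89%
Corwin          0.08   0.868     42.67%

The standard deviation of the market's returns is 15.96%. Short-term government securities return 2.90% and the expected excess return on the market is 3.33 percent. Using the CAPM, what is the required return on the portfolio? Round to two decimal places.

β_Norwood = -0.032 × 19.21% / 15.96% = -0.0385
β_Harlan = 0.283 × 34.01% / 15.96% = 0.6031
β_Galt = 0.196 × 29.17% / 15.96% = 0.3582
β_Eskola = 0.132 × 38.89% / 15.96% = 0.3216
β_Corwin = 0.868 × 42.67% / 15.96% = 2.3206
β_P = Σ w_i β_i = 0.36×-0.0385 + 0.09×0.6031 + 0.21×0.3582 + 0.26×0.3216 + 0.08×2.3206 = 0.3849
E(R_P) = R_f + β_P × MRP = 2.90% + 0.3849 × 3.33% = 4.18%

4.18%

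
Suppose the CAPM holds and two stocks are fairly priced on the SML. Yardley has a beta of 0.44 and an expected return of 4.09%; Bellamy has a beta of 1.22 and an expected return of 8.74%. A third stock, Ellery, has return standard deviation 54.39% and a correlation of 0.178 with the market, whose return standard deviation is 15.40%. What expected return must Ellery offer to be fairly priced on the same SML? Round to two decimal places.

5.21%

MRP = (8.74% − 4.09%) / (1.22 − 0.44) = 5.9615%
R_f = 4.09% − 0.44 × 5.9615% = 1.4669%
β_Ellery = ρ·σ_i/σ_m = 0.178 × 54.39 / 15.40 = 0.6287
E(R_Ellery) = R_f + β × MRP = 1.4669% + 0.6287 × 5.9615% = 5.21%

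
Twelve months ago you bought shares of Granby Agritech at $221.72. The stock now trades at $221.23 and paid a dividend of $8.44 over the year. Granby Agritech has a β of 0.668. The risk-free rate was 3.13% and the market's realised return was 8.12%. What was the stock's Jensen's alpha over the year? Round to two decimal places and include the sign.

-2.88%

Realised HPR = (P1 + D1 − P0) / P0 = (221.23 + 8.44 − 221.72) / 221.72 = 7.95 / 221.72 = 3.5856%
MRP = 8.12% − 3.13% = 4.99%
CAPM required = R_f + β·MRP = 3.13% + 0.668 × 4.99% = 6.46332%
α = realised − required = 3.5856% − 6.46332% = -2.88%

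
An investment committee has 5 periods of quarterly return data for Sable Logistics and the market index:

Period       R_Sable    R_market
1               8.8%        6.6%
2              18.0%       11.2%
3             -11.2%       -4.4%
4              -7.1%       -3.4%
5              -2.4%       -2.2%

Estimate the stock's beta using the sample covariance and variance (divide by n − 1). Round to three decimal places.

1.708

Mean R_i = (8.8 + 18.0 − 11.2 − 7.1 − 2.4) / 5 = 1.2200%
Mean R_m = (6.6 + 11.2 − 4.4 − 3.4 − 2.2) / 5 = 1.5600%
Σ(R_i − R̄_i)(R_m − R̄_m) = 328.8640  ⇒  Cov = 328.8640 / 4 = 82.2160
Σ(R_m − R̄_m)² = 192.5920  ⇒  Var(R_m) = 192.5920 / 4 = 48.1480
β = Cov / Var(R_m) = 82.2160 / 48.1480 = 1.7076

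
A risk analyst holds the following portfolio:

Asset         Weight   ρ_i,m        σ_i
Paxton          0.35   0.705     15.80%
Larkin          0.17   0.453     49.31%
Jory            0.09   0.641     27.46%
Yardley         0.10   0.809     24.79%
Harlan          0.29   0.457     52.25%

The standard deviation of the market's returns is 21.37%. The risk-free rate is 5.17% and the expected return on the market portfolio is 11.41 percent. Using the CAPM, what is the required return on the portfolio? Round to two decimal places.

β_Paxton = 0.705 × 15.80% / 21.37% = 0.5212
β_Larkin = 0.453 × 49.31% / 21.37% = 1.0453
β_Jory = 0.641 × 27.46% / 21.37% = 0.8237
β_Yardley = 0.809 × 24.79% / 21.37% = 0.9385
β_Harlan = 0.457 × 52.25% / 21.37% = 1.1174
β_P = Σ w_i β_i = 0.35×0.5212 + 0.17×1.0453 + 0.09×0.8237 + 0.10×0.9385 + 0.29×1.1174 = 0.8522
MRP = 11.41% − 5.17% = 6.24%
E(R_P) = R_f + β_P × MRP = 5.17% + 0.8522 × 6.24% = 10.49%

10.49%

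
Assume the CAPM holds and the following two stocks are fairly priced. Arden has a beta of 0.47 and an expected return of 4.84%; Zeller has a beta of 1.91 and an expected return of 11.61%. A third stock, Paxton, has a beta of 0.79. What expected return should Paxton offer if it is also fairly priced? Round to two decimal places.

MRP (SML slope) = (11.61% − 4.84%) / (1.91 − 0.47) = 6.77% / 1.44 = 4.7014%
R_f (intercept) = 4.84% − 0.47 × 4.7014% = 2.6303%
E(R_Paxton) = R_f + β × MRP = 2.6303% + 0.79 × 4.7014% = 6.34%

6.34%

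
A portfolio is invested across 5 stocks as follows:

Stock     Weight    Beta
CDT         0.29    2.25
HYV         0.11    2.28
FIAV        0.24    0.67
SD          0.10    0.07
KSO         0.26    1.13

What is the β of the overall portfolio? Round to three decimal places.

β_P = Σ w_i β_i = 0.29×2.25 + 0.11×2.28 + 0.24×0.67 + 0.10×0.07 + 0.26×1.13 = 1.3649

1.365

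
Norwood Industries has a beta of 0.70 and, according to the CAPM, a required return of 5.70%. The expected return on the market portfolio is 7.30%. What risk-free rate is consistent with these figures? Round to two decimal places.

E(R) = R_f + β(E(R_m) − R_f) = R_f(1 − β) + β·E(R_m)
5.70% = R_f × (1 − 0.70) + 0.70 × 7.30%
5.70% = R_f × 0.30 + 5.1100%
R_f = (5.70% − 5.1100%) / 0.30 = 1.97%

1.97%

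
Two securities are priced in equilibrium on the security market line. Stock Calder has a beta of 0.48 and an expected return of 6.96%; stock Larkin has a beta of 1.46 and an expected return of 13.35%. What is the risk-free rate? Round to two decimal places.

Both satisfy E(R) = R_f + β·MRP, so the slope of the SML is
MRP = (13.35% − 6.96%) / (1.46 − 0.48) = 6.39% / 0.98 = 6.5204%
R_f = E(R_Calder) − β_Calder·MRP = 6.96% − 0.48 × 6.5204% = 3.8302%

3.83%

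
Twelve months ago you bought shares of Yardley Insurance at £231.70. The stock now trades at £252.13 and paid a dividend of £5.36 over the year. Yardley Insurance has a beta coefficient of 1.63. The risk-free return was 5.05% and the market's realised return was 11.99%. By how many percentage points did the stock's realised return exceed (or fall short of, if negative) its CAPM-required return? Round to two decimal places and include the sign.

-5.23%

Realised HPR = (P1 + D1 − P0) / P0 = (252.13 + 5.36 − 231.70) / 231.70 = 25.79 / 231.70 = 11.1308%
MRP = 11.99% − 5.05% = 6.94%
CAPM required = R_f + β·MRP = 5.05% + 1.63 × 6.94% = 16.3622%
α = realised − required = 11.1308% − 16.3622% = -5.23%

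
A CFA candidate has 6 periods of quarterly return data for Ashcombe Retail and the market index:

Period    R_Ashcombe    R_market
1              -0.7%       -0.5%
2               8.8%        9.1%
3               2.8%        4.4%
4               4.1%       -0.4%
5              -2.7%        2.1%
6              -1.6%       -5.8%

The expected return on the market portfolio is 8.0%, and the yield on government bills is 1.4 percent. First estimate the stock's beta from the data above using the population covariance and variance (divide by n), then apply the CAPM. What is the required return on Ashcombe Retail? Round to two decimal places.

Mean R_i = (-0.7 + 8.8 + 2.8 + 4.1 − 2.7 − 1.6) / 6 = 1.7833%
Mean R_m = (-0.5 + 9.1 + 4.4 − 0.4 + 2.1 − 5.8) / 6 = 1.4833%
Σ(R_i − R̄_i)(R_m − R̄_m) = 78.8483  ⇒  Cov = 78.8483 / 6 = 13.1414
Σ(R_m − R̄_m)² = 127.4283  ⇒  Var(R_m) = 127.4283 / 6 = 21.2381
β = Cov / Var(R_m) = 13.1414 / 21.2381 = 0.6188
MRP = 8.0% − 1.4% = 6.60%
E(R) = R_f + β × MRP = 1.4% + 0.6188 × 6.6% = 5.48%

5.48%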